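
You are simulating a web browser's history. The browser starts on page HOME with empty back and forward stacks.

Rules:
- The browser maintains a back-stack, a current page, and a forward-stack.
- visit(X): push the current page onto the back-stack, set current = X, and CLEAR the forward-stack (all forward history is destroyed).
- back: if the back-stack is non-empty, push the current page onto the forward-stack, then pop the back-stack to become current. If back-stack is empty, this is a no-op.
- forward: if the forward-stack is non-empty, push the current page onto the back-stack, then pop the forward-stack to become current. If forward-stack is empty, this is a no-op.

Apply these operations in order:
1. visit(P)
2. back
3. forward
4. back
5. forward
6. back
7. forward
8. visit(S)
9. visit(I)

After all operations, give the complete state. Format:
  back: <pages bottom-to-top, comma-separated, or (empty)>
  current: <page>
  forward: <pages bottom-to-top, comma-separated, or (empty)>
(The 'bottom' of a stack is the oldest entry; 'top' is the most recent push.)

Answer: back: HOME,P,S
current: I
forward: (empty)

Derivation:
After 1 (visit(P)): cur=P back=1 fwd=0
After 2 (back): cur=HOME back=0 fwd=1
After 3 (forward): cur=P back=1 fwd=0
After 4 (back): cur=HOME back=0 fwd=1
After 5 (forward): cur=P back=1 fwd=0
After 6 (back): cur=HOME back=0 fwd=1
After 7 (forward): cur=P back=1 fwd=0
After 8 (visit(S)): cur=S back=2 fwd=0
After 9 (visit(I)): cur=I back=3 fwd=0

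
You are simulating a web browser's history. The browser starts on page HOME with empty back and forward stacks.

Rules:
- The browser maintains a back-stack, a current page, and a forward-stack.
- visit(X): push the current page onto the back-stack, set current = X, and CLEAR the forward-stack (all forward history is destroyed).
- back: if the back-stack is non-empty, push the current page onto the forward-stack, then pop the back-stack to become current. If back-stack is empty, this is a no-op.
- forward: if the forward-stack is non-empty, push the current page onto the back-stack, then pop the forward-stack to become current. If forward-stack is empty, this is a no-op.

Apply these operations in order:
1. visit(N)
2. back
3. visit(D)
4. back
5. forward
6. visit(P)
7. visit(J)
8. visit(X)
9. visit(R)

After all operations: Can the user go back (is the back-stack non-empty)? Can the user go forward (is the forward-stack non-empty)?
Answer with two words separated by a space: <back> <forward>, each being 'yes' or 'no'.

Answer: yes no

Derivation:
After 1 (visit(N)): cur=N back=1 fwd=0
After 2 (back): cur=HOME back=0 fwd=1
After 3 (visit(D)): cur=D back=1 fwd=0
After 4 (back): cur=HOME back=0 fwd=1
After 5 (forward): cur=D back=1 fwd=0
After 6 (visit(P)): cur=P back=2 fwd=0
After 7 (visit(J)): cur=J back=3 fwd=0
After 8 (visit(X)): cur=X back=4 fwd=0
After 9 (visit(R)): cur=R back=5 fwd=0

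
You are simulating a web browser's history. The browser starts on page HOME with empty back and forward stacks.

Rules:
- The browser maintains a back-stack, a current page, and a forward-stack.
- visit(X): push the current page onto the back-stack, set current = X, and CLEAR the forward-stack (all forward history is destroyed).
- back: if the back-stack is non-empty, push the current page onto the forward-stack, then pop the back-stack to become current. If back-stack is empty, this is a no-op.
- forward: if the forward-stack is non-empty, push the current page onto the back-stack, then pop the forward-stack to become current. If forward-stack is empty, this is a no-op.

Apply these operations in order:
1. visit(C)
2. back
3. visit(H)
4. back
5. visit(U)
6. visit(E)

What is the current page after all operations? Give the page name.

Answer: E

Derivation:
After 1 (visit(C)): cur=C back=1 fwd=0
After 2 (back): cur=HOME back=0 fwd=1
After 3 (visit(H)): cur=H back=1 fwd=0
After 4 (back): cur=HOME back=0 fwd=1
After 5 (visit(U)): cur=U back=1 fwd=0
After 6 (visit(E)): cur=E back=2 fwd=0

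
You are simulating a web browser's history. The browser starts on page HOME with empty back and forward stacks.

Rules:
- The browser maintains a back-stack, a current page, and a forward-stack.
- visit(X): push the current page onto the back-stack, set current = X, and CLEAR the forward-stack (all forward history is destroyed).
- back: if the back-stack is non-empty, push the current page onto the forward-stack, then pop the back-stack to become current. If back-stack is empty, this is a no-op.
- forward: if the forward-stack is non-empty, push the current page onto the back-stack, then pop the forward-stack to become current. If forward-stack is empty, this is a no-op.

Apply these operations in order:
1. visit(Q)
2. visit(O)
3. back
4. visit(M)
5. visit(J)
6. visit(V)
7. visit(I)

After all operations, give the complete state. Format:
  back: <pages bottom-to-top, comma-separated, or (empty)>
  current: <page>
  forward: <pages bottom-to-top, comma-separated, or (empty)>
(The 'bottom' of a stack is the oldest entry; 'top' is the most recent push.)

After 1 (visit(Q)): cur=Q back=1 fwd=0
After 2 (visit(O)): cur=O back=2 fwd=0
After 3 (back): cur=Q back=1 fwd=1
After 4 (visit(M)): cur=M back=2 fwd=0
After 5 (visit(J)): cur=J back=3 fwd=0
After 6 (visit(V)): cur=V back=4 fwd=0
After 7 (visit(I)): cur=I back=5 fwd=0

Answer: back: HOME,Q,M,J,V
current: I
forward: (empty)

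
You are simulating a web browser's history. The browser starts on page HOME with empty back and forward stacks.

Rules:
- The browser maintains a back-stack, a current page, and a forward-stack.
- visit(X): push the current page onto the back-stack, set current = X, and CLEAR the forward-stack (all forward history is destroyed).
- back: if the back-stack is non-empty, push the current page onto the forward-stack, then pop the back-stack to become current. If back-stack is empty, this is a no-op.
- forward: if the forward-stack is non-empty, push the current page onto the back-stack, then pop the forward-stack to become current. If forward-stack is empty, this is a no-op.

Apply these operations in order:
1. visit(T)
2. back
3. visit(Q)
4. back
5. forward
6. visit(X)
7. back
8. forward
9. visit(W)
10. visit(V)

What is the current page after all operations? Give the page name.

Answer: V

Derivation:
After 1 (visit(T)): cur=T back=1 fwd=0
After 2 (back): cur=HOME back=0 fwd=1
After 3 (visit(Q)): cur=Q back=1 fwd=0
After 4 (back): cur=HOME back=0 fwd=1
After 5 (forward): cur=Q back=1 fwd=0
After 6 (visit(X)): cur=X back=2 fwd=0
After 7 (back): cur=Q back=1 fwd=1
After 8 (forward): cur=X back=2 fwd=0
After 9 (visit(W)): cur=W back=3 fwd=0
After 10 (visit(V)): cur=V back=4 fwd=0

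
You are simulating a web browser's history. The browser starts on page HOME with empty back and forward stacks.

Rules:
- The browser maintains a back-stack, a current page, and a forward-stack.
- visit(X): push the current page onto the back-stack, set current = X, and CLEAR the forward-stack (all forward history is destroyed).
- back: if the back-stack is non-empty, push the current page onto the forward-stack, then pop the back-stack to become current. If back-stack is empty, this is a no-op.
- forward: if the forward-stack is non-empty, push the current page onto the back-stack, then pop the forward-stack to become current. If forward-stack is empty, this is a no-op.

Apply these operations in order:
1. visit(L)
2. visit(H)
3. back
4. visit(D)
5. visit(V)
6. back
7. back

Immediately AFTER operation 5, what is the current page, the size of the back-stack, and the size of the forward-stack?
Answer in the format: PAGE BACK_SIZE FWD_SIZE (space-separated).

After 1 (visit(L)): cur=L back=1 fwd=0
After 2 (visit(H)): cur=H back=2 fwd=0
After 3 (back): cur=L back=1 fwd=1
After 4 (visit(D)): cur=D back=2 fwd=0
After 5 (visit(V)): cur=V back=3 fwd=0

V 3 0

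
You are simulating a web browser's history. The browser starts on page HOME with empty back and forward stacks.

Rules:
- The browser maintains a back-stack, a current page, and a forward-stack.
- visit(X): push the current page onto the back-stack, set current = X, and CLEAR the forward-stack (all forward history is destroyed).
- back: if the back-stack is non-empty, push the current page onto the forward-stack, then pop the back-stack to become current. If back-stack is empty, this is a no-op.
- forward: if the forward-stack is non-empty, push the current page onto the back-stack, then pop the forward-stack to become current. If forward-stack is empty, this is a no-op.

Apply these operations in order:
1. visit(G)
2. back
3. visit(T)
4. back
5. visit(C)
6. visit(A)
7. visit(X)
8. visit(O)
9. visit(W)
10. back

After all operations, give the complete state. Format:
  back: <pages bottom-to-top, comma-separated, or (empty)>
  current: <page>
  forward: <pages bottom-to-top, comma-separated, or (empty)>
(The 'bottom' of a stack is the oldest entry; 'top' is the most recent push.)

After 1 (visit(G)): cur=G back=1 fwd=0
After 2 (back): cur=HOME back=0 fwd=1
After 3 (visit(T)): cur=T back=1 fwd=0
After 4 (back): cur=HOME back=0 fwd=1
After 5 (visit(C)): cur=C back=1 fwd=0
After 6 (visit(A)): cur=A back=2 fwd=0
After 7 (visit(X)): cur=X back=3 fwd=0
After 8 (visit(O)): cur=O back=4 fwd=0
After 9 (visit(W)): cur=W back=5 fwd=0
After 10 (back): cur=O back=4 fwd=1

Answer: back: HOME,C,A,X
current: O
forward: W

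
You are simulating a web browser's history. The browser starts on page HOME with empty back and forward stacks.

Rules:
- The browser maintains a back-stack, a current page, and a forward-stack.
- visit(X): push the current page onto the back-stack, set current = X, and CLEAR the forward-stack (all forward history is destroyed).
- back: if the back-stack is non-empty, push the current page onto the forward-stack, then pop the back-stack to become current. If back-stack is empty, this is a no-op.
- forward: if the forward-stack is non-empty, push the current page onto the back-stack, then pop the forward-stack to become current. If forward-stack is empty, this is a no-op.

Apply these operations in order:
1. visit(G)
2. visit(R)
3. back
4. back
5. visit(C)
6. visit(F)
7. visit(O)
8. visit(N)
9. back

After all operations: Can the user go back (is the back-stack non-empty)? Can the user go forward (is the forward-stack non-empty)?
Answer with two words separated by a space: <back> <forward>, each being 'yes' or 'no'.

Answer: yes yes

Derivation:
After 1 (visit(G)): cur=G back=1 fwd=0
After 2 (visit(R)): cur=R back=2 fwd=0
After 3 (back): cur=G back=1 fwd=1
After 4 (back): cur=HOME back=0 fwd=2
After 5 (visit(C)): cur=C back=1 fwd=0
After 6 (visit(F)): cur=F back=2 fwd=0
After 7 (visit(O)): cur=O back=3 fwd=0
After 8 (visit(N)): cur=N back=4 fwd=0
After 9 (back): cur=O back=3 fwd=1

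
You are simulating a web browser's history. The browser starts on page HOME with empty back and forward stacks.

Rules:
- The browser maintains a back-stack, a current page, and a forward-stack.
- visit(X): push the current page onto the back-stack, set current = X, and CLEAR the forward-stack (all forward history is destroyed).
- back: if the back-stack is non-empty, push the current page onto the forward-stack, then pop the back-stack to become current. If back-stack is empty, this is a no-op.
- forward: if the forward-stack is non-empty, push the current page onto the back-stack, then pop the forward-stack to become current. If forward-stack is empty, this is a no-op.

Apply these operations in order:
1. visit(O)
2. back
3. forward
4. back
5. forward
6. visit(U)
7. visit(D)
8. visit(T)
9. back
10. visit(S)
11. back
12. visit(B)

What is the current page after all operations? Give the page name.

Answer: B

Derivation:
After 1 (visit(O)): cur=O back=1 fwd=0
After 2 (back): cur=HOME back=0 fwd=1
After 3 (forward): cur=O back=1 fwd=0
After 4 (back): cur=HOME back=0 fwd=1
After 5 (forward): cur=O back=1 fwd=0
After 6 (visit(U)): cur=U back=2 fwd=0
After 7 (visit(D)): cur=D back=3 fwd=0
After 8 (visit(T)): cur=T back=4 fwd=0
After 9 (back): cur=D back=3 fwd=1
After 10 (visit(S)): cur=S back=4 fwd=0
After 11 (back): cur=D back=3 fwd=1
After 12 (visit(B)): cur=B back=4 fwd=0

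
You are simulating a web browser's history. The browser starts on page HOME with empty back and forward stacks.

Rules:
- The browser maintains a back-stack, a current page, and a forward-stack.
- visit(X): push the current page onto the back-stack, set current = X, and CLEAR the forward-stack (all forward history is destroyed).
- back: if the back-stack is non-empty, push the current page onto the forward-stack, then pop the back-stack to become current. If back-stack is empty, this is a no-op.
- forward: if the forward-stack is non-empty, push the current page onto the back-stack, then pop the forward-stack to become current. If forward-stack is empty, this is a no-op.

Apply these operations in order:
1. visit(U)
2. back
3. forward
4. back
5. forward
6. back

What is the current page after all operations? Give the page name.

Answer: HOME

Derivation:
After 1 (visit(U)): cur=U back=1 fwd=0
After 2 (back): cur=HOME back=0 fwd=1
After 3 (forward): cur=U back=1 fwd=0
After 4 (back): cur=HOME back=0 fwd=1
After 5 (forward): cur=U back=1 fwd=0
After 6 (back): cur=HOME back=0 fwd=1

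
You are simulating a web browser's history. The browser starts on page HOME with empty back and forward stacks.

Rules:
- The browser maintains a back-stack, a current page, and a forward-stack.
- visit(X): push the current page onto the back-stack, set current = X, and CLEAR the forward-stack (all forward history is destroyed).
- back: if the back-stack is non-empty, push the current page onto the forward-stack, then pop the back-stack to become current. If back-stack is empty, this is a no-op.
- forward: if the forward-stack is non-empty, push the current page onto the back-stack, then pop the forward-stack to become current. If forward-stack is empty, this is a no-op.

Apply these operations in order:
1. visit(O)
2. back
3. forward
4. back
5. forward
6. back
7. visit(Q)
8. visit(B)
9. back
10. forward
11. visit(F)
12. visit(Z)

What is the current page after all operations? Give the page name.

Answer: Z

Derivation:
After 1 (visit(O)): cur=O back=1 fwd=0
After 2 (back): cur=HOME back=0 fwd=1
After 3 (forward): cur=O back=1 fwd=0
After 4 (back): cur=HOME back=0 fwd=1
After 5 (forward): cur=O back=1 fwd=0
After 6 (back): cur=HOME back=0 fwd=1
After 7 (visit(Q)): cur=Q back=1 fwd=0
After 8 (visit(B)): cur=B back=2 fwd=0
After 9 (back): cur=Q back=1 fwd=1
After 10 (forward): cur=B back=2 fwd=0
After 11 (visit(F)): cur=F back=3 fwd=0
After 12 (visit(Z)): cur=Z back=4 fwd=0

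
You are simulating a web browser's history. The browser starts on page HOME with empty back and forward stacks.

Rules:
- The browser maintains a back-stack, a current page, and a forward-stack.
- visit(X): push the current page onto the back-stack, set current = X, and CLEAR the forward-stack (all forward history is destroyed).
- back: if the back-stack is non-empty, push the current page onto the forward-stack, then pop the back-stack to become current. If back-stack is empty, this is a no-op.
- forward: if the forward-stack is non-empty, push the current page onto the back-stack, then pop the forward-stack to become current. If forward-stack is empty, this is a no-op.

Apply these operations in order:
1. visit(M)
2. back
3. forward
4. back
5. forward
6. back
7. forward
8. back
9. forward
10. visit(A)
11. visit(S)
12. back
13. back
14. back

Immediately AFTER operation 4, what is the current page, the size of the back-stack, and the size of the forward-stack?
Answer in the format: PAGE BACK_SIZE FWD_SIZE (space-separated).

After 1 (visit(M)): cur=M back=1 fwd=0
After 2 (back): cur=HOME back=0 fwd=1
After 3 (forward): cur=M back=1 fwd=0
After 4 (back): cur=HOME back=0 fwd=1

HOME 0 1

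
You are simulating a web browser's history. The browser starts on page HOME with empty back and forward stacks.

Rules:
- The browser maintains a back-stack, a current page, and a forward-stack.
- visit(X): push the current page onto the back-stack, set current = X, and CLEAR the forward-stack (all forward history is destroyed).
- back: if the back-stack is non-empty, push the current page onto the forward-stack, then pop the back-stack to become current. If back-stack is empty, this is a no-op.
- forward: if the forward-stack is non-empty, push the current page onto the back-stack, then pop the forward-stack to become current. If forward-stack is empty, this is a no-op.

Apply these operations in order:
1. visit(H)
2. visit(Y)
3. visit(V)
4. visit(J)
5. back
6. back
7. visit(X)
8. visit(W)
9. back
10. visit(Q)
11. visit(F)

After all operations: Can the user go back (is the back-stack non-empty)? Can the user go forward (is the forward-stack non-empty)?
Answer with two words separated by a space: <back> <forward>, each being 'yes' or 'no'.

Answer: yes no

Derivation:
After 1 (visit(H)): cur=H back=1 fwd=0
After 2 (visit(Y)): cur=Y back=2 fwd=0
After 3 (visit(V)): cur=V back=3 fwd=0
After 4 (visit(J)): cur=J back=4 fwd=0
After 5 (back): cur=V back=3 fwd=1
After 6 (back): cur=Y back=2 fwd=2
After 7 (visit(X)): cur=X back=3 fwd=0
After 8 (visit(W)): cur=W back=4 fwd=0
After 9 (back): cur=X back=3 fwd=1
After 10 (visit(Q)): cur=Q back=4 fwd=0
After 11 (visit(F)): cur=F back=5 fwd=0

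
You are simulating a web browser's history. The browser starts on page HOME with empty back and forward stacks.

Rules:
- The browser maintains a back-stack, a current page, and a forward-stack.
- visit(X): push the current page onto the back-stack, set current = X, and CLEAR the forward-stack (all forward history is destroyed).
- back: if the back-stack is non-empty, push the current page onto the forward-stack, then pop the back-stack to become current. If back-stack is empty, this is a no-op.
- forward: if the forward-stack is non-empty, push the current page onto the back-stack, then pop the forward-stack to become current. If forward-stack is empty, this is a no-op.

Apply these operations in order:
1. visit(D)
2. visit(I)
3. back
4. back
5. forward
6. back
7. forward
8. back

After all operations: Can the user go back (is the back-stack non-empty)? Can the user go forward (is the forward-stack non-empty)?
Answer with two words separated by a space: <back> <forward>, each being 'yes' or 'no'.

Answer: no yes

Derivation:
After 1 (visit(D)): cur=D back=1 fwd=0
After 2 (visit(I)): cur=I back=2 fwd=0
After 3 (back): cur=D back=1 fwd=1
After 4 (back): cur=HOME back=0 fwd=2
After 5 (forward): cur=D back=1 fwd=1
After 6 (back): cur=HOME back=0 fwd=2
After 7 (forward): cur=D back=1 fwd=1
After 8 (back): cur=HOME back=0 fwd=2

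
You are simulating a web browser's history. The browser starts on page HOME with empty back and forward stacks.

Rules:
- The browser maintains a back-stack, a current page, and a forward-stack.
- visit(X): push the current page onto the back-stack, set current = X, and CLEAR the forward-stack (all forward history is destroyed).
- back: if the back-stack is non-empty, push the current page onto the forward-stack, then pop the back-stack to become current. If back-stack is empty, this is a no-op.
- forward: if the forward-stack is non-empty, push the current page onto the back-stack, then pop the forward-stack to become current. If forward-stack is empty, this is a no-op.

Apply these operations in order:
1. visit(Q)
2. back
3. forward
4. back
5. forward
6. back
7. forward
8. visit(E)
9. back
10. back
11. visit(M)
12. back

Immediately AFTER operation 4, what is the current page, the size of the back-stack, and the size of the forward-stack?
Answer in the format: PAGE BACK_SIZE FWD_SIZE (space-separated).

After 1 (visit(Q)): cur=Q back=1 fwd=0
After 2 (back): cur=HOME back=0 fwd=1
After 3 (forward): cur=Q back=1 fwd=0
After 4 (back): cur=HOME back=0 fwd=1

HOME 0 1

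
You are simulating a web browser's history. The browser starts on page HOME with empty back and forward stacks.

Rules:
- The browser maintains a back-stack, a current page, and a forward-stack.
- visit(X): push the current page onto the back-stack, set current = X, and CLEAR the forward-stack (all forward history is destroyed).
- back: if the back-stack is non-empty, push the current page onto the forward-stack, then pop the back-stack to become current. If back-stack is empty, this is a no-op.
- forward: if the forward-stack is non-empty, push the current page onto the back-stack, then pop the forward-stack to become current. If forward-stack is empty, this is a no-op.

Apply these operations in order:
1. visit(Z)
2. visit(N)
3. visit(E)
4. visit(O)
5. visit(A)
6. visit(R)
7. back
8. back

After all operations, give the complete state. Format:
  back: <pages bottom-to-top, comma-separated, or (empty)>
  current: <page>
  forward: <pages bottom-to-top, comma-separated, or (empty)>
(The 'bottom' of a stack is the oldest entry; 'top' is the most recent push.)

After 1 (visit(Z)): cur=Z back=1 fwd=0
After 2 (visit(N)): cur=N back=2 fwd=0
After 3 (visit(E)): cur=E back=3 fwd=0
After 4 (visit(O)): cur=O back=4 fwd=0
After 5 (visit(A)): cur=A back=5 fwd=0
After 6 (visit(R)): cur=R back=6 fwd=0
After 7 (back): cur=A back=5 fwd=1
After 8 (back): cur=O back=4 fwd=2

Answer: back: HOME,Z,N,E
current: O
forward: R,A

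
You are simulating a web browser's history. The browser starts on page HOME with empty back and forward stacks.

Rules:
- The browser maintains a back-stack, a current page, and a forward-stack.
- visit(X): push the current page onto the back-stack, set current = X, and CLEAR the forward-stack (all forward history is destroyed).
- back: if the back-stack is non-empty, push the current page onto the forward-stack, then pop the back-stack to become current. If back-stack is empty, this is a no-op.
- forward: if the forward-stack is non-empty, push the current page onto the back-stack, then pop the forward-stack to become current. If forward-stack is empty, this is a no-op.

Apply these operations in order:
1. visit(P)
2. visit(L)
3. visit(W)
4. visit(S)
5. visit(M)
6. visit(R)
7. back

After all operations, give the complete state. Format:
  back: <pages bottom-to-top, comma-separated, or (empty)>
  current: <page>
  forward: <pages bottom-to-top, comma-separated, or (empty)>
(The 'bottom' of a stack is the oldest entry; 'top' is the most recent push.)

Answer: back: HOME,P,L,W,S
current: M
forward: R

Derivation:
After 1 (visit(P)): cur=P back=1 fwd=0
After 2 (visit(L)): cur=L back=2 fwd=0
After 3 (visit(W)): cur=W back=3 fwd=0
After 4 (visit(S)): cur=S back=4 fwd=0
After 5 (visit(M)): cur=M back=5 fwd=0
After 6 (visit(R)): cur=R back=6 fwd=0
After 7 (back): cur=M back=5 fwd=1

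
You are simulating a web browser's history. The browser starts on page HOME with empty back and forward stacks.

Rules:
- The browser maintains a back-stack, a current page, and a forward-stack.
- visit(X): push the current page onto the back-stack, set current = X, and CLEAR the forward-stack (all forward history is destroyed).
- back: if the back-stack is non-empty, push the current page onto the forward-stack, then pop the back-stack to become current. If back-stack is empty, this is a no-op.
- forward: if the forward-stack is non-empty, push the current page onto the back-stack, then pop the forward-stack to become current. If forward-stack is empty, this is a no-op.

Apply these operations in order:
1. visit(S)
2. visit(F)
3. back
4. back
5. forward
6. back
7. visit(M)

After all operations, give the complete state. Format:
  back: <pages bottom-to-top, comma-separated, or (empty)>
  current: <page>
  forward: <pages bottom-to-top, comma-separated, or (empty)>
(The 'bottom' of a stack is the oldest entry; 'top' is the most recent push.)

After 1 (visit(S)): cur=S back=1 fwd=0
After 2 (visit(F)): cur=F back=2 fwd=0
After 3 (back): cur=S back=1 fwd=1
After 4 (back): cur=HOME back=0 fwd=2
After 5 (forward): cur=S back=1 fwd=1
After 6 (back): cur=HOME back=0 fwd=2
After 7 (visit(M)): cur=M back=1 fwd=0

Answer: back: HOME
current: M
forward: (empty)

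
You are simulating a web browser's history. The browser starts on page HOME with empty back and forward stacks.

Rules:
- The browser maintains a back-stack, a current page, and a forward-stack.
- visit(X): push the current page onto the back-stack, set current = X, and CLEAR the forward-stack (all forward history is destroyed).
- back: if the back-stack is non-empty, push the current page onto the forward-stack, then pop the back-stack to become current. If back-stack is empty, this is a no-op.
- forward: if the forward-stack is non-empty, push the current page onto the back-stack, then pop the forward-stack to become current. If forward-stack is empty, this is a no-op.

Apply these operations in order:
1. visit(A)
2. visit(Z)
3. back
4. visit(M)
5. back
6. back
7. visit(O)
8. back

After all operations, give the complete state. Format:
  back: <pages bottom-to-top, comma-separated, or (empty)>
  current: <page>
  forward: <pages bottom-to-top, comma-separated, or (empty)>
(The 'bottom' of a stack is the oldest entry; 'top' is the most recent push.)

After 1 (visit(A)): cur=A back=1 fwd=0
After 2 (visit(Z)): cur=Z back=2 fwd=0
After 3 (back): cur=A back=1 fwd=1
After 4 (visit(M)): cur=M back=2 fwd=0
After 5 (back): cur=A back=1 fwd=1
After 6 (back): cur=HOME back=0 fwd=2
After 7 (visit(O)): cur=O back=1 fwd=0
After 8 (back): cur=HOME back=0 fwd=1

Answer: back: (empty)
current: HOME
forward: O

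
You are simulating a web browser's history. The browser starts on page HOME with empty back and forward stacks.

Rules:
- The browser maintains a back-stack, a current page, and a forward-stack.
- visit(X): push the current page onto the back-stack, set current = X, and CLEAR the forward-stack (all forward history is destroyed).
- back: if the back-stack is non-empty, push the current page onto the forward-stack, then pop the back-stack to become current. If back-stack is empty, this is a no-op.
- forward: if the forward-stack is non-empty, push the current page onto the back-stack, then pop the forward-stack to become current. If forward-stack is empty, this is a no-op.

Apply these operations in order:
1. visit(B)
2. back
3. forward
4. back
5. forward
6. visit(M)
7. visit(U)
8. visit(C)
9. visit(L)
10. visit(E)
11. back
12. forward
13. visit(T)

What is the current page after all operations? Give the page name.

Answer: T

Derivation:
After 1 (visit(B)): cur=B back=1 fwd=0
After 2 (back): cur=HOME back=0 fwd=1
After 3 (forward): cur=B back=1 fwd=0
After 4 (back): cur=HOME back=0 fwd=1
After 5 (forward): cur=B back=1 fwd=0
After 6 (visit(M)): cur=M back=2 fwd=0
After 7 (visit(U)): cur=U back=3 fwd=0
After 8 (visit(C)): cur=C back=4 fwd=0
After 9 (visit(L)): cur=L back=5 fwd=0
After 10 (visit(E)): cur=E back=6 fwd=0
After 11 (back): cur=L back=5 fwd=1
After 12 (forward): cur=E back=6 fwd=0
After 13 (visit(T)): cur=T back=7 fwd=0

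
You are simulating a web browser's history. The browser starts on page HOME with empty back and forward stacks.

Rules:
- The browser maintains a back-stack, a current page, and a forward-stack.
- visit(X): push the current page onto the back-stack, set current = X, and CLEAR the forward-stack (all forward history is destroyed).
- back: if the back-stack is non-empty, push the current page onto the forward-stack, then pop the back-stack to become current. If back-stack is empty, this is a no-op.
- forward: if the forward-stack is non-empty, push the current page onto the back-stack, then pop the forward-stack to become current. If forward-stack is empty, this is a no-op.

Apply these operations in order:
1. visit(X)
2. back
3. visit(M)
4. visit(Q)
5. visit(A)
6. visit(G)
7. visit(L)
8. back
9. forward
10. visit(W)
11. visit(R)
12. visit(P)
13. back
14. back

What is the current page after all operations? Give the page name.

Answer: W

Derivation:
After 1 (visit(X)): cur=X back=1 fwd=0
After 2 (back): cur=HOME back=0 fwd=1
After 3 (visit(M)): cur=M back=1 fwd=0
After 4 (visit(Q)): cur=Q back=2 fwd=0
After 5 (visit(A)): cur=A back=3 fwd=0
After 6 (visit(G)): cur=G back=4 fwd=0
After 7 (visit(L)): cur=L back=5 fwd=0
After 8 (back): cur=G back=4 fwd=1
After 9 (forward): cur=L back=5 fwd=0
After 10 (visit(W)): cur=W back=6 fwd=0
After 11 (visit(R)): cur=R back=7 fwd=0
After 12 (visit(P)): cur=P back=8 fwd=0
After 13 (back): cur=R back=7 fwd=1
After 14 (back): cur=W back=6 fwd=2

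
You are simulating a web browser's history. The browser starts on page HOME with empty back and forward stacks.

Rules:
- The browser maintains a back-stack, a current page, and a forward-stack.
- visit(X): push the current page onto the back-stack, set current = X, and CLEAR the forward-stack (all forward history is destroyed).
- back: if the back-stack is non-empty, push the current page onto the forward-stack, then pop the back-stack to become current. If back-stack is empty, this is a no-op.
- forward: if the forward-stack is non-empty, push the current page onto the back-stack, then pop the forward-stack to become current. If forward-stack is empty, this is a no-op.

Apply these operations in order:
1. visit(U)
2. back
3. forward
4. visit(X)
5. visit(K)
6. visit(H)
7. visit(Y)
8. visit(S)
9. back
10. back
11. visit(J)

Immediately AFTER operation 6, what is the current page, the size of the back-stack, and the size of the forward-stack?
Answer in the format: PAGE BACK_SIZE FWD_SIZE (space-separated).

After 1 (visit(U)): cur=U back=1 fwd=0
After 2 (back): cur=HOME back=0 fwd=1
After 3 (forward): cur=U back=1 fwd=0
After 4 (visit(X)): cur=X back=2 fwd=0
After 5 (visit(K)): cur=K back=3 fwd=0
After 6 (visit(H)): cur=H back=4 fwd=0

H 4 0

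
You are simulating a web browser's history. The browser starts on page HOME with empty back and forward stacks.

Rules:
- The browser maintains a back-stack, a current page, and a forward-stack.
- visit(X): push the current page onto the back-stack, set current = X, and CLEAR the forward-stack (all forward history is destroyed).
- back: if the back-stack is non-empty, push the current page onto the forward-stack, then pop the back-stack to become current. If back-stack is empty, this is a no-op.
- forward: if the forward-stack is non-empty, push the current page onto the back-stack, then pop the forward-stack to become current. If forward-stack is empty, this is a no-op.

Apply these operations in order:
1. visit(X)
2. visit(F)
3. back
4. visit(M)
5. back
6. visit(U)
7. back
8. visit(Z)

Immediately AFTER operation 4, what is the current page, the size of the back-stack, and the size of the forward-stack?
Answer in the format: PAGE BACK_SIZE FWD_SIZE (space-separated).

After 1 (visit(X)): cur=X back=1 fwd=0
After 2 (visit(F)): cur=F back=2 fwd=0
After 3 (back): cur=X back=1 fwd=1
After 4 (visit(M)): cur=M back=2 fwd=0

M 2 0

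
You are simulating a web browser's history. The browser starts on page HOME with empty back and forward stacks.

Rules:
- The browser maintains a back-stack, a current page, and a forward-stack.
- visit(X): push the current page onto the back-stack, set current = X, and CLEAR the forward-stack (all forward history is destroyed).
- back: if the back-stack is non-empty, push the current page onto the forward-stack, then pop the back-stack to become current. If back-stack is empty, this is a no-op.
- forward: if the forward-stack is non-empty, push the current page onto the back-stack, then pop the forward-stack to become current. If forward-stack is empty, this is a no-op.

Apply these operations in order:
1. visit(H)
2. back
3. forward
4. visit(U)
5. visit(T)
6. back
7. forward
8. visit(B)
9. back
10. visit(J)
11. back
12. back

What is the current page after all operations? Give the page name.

After 1 (visit(H)): cur=H back=1 fwd=0
After 2 (back): cur=HOME back=0 fwd=1
After 3 (forward): cur=H back=1 fwd=0
After 4 (visit(U)): cur=U back=2 fwd=0
After 5 (visit(T)): cur=T back=3 fwd=0
After 6 (back): cur=U back=2 fwd=1
After 7 (forward): cur=T back=3 fwd=0
After 8 (visit(B)): cur=B back=4 fwd=0
After 9 (back): cur=T back=3 fwd=1
After 10 (visit(J)): cur=J back=4 fwd=0
After 11 (back): cur=T back=3 fwd=1
After 12 (back): cur=U back=2 fwd=2

Answer: U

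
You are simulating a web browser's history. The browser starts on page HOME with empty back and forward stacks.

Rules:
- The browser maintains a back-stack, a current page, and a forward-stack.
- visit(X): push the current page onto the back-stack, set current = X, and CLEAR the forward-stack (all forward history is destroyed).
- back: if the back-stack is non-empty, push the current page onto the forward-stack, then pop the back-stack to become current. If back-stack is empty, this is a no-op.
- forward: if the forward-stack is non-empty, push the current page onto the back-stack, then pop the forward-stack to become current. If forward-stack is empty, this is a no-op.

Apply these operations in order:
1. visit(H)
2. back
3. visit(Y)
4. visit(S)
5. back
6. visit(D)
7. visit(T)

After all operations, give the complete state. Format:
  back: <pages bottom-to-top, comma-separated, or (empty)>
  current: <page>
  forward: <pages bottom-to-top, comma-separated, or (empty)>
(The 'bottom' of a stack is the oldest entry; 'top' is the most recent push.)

Answer: back: HOME,Y,D
current: T
forward: (empty)

Derivation:
After 1 (visit(H)): cur=H back=1 fwd=0
After 2 (back): cur=HOME back=0 fwd=1
After 3 (visit(Y)): cur=Y back=1 fwd=0
After 4 (visit(S)): cur=S back=2 fwd=0
After 5 (back): cur=Y back=1 fwd=1
After 6 (visit(D)): cur=D back=2 fwd=0
After 7 (visit(T)): cur=T back=3 fwd=0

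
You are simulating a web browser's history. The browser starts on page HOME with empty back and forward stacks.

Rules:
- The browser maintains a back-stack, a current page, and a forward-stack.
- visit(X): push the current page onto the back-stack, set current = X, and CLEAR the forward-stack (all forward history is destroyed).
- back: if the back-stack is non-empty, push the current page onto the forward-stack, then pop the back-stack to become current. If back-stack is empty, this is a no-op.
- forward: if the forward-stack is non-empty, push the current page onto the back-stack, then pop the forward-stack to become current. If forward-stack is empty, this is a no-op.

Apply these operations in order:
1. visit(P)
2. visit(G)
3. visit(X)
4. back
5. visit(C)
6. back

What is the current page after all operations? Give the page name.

After 1 (visit(P)): cur=P back=1 fwd=0
After 2 (visit(G)): cur=G back=2 fwd=0
After 3 (visit(X)): cur=X back=3 fwd=0
After 4 (back): cur=G back=2 fwd=1
After 5 (visit(C)): cur=C back=3 fwd=0
After 6 (back): cur=G back=2 fwd=1

Answer: G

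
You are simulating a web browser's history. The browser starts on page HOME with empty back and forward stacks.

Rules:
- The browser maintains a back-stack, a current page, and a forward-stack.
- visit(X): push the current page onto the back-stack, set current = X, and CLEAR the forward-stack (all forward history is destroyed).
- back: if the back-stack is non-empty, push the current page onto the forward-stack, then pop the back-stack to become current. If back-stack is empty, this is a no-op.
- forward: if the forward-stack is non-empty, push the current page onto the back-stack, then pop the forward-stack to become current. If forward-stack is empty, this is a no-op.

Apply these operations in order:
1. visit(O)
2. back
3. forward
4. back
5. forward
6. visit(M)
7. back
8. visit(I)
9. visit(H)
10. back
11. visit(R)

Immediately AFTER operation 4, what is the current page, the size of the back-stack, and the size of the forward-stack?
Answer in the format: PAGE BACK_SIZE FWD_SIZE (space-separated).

After 1 (visit(O)): cur=O back=1 fwd=0
After 2 (back): cur=HOME back=0 fwd=1
After 3 (forward): cur=O back=1 fwd=0
After 4 (back): cur=HOME back=0 fwd=1

HOME 0 1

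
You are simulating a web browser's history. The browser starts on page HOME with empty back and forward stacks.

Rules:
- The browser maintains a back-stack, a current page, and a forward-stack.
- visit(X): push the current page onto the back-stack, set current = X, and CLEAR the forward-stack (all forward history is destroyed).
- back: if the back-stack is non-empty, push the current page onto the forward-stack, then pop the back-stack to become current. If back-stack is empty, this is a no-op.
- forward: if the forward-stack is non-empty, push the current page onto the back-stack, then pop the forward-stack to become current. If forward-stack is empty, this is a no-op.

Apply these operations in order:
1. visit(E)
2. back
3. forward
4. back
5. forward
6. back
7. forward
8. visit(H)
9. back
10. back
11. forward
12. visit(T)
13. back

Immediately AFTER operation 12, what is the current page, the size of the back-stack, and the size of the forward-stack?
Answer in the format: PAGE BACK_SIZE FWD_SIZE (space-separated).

After 1 (visit(E)): cur=E back=1 fwd=0
After 2 (back): cur=HOME back=0 fwd=1
After 3 (forward): cur=E back=1 fwd=0
After 4 (back): cur=HOME back=0 fwd=1
After 5 (forward): cur=E back=1 fwd=0
After 6 (back): cur=HOME back=0 fwd=1
After 7 (forward): cur=E back=1 fwd=0
After 8 (visit(H)): cur=H back=2 fwd=0
After 9 (back): cur=E back=1 fwd=1
After 10 (back): cur=HOME back=0 fwd=2
After 11 (forward): cur=E back=1 fwd=1
After 12 (visit(T)): cur=T back=2 fwd=0

T 2 0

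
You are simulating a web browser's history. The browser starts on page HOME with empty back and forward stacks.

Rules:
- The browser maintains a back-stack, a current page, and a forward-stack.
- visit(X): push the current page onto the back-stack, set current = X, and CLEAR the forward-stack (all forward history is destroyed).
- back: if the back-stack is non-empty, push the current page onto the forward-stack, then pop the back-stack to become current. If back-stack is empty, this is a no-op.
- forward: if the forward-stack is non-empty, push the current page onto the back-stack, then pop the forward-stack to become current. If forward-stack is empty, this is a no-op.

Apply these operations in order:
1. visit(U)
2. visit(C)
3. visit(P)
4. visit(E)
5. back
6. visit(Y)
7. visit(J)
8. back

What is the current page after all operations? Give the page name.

After 1 (visit(U)): cur=U back=1 fwd=0
After 2 (visit(C)): cur=C back=2 fwd=0
After 3 (visit(P)): cur=P back=3 fwd=0
After 4 (visit(E)): cur=E back=4 fwd=0
After 5 (back): cur=P back=3 fwd=1
After 6 (visit(Y)): cur=Y back=4 fwd=0
After 7 (visit(J)): cur=J back=5 fwd=0
After 8 (back): cur=Y back=4 fwd=1

Answer: Y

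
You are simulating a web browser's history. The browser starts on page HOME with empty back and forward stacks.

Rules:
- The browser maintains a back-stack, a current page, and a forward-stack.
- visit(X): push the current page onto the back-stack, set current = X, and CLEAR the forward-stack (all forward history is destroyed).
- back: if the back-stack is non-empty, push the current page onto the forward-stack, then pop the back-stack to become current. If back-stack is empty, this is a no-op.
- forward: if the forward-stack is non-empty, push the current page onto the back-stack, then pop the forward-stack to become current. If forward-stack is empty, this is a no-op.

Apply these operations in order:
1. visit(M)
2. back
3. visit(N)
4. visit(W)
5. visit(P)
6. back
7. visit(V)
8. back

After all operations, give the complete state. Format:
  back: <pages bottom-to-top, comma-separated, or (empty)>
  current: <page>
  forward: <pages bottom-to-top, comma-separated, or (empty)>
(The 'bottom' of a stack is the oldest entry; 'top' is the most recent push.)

After 1 (visit(M)): cur=M back=1 fwd=0
After 2 (back): cur=HOME back=0 fwd=1
After 3 (visit(N)): cur=N back=1 fwd=0
After 4 (visit(W)): cur=W back=2 fwd=0
After 5 (visit(P)): cur=P back=3 fwd=0
After 6 (back): cur=W back=2 fwd=1
After 7 (visit(V)): cur=V back=3 fwd=0
After 8 (back): cur=W back=2 fwd=1

Answer: back: HOME,N
current: W
forward: V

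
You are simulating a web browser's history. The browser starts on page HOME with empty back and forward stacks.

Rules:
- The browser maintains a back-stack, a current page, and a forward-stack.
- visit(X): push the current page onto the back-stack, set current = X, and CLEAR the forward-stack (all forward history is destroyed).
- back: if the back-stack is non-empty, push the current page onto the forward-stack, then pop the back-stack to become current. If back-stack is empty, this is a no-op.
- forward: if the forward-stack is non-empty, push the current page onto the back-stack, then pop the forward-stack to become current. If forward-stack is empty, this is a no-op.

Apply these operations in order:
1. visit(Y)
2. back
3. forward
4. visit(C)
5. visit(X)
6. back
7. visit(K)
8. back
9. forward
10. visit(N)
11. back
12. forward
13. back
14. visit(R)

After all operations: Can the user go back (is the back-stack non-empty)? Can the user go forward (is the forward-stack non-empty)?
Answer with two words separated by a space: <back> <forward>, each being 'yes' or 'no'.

Answer: yes no

Derivation:
After 1 (visit(Y)): cur=Y back=1 fwd=0
After 2 (back): cur=HOME back=0 fwd=1
After 3 (forward): cur=Y back=1 fwd=0
After 4 (visit(C)): cur=C back=2 fwd=0
After 5 (visit(X)): cur=X back=3 fwd=0
After 6 (back): cur=C back=2 fwd=1
After 7 (visit(K)): cur=K back=3 fwd=0
After 8 (back): cur=C back=2 fwd=1
After 9 (forward): cur=K back=3 fwd=0
After 10 (visit(N)): cur=N back=4 fwd=0
After 11 (back): cur=K back=3 fwd=1
After 12 (forward): cur=N back=4 fwd=0
After 13 (back): cur=K back=3 fwd=1
After 14 (visit(R)): cur=R back=4 fwd=0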